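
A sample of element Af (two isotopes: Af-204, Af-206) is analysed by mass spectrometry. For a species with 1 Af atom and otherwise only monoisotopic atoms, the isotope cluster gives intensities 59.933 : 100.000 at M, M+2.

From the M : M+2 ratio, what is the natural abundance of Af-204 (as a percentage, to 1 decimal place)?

Let p = fractional abundance of Af-204. I(M+2)/I(M) = [C(1,1)·p^0·(1−p)] / p^1 = 1·(1−p)/p = 100.000/59.933 = 1.6685
(1−p)/p = 1.6685/1 = 1.6685  ⇒  p = 1/(1 + 1.6685) = 0.3747
Af-204: 37.5%, Af-206: 62.5%.

37.5%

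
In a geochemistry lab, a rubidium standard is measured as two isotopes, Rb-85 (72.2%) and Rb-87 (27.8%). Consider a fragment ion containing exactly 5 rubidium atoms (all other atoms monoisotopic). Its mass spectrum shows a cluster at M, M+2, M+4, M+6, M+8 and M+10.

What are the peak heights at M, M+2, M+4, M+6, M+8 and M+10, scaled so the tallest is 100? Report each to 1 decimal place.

Each Rb atom is independently Rb-85 (p = 0.722) or Rb-87 (q = 0.278); the cluster is the binomial expansion (p + q)^5.
P(M) = 0.722^5 = 0.196194
P(M+2) = 5 × 0.722^4 × 0.278^1 = 0.377714
P(M+4) = 10 × 0.722^3 × 0.278^2 = 0.290872
P(M+6) = 10 × 0.722^2 × 0.278^3 = 0.111998
P(M+8) = 5 × 0.722^1 × 0.278^4 = 0.021562
P(M+10) = 0.278^5 = 0.001660
The M+2 peak is largest (0.377714); scaling to 100 gives 51.9 : 100.0 : 77.0 : 29.7 : 5.7 : 0.4.

51.9 : 100.0 : 77.0 : 29.7 : 5.7 : 0.4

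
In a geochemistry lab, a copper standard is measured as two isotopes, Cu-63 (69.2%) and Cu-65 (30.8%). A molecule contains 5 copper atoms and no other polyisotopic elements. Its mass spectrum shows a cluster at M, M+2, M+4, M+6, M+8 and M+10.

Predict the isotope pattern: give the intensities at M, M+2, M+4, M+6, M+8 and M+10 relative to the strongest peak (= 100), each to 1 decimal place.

44.9 : 100.0 : 89.0 : 39.6 : 8.8 : 0.8

The 5 Cu atoms are independent, so intensities follow the terms of (0.692 + 0.308)^5.
P(M) = 0.692^5 = 0.158683
P(M+2) = 5 × 0.692^4 × 0.308^1 = 0.353139
P(M+4) = 10 × 0.692^3 × 0.308^2 = 0.314355
P(M+6) = 10 × 0.692^2 × 0.308^3 = 0.139915
P(M+8) = 5 × 0.692^1 × 0.308^4 = 0.031137
P(M+10) = 0.308^5 = 0.002772
The M+2 peak is largest (0.353139); scaling to 100 gives 44.9 : 100.0 : 89.0 : 39.6 : 8.8 : 0.8.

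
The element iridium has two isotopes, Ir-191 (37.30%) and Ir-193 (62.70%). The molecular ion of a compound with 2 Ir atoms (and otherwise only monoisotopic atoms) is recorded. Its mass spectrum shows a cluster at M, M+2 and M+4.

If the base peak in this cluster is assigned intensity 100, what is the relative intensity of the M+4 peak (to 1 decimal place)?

Term probabilities: M 0.1391, M+2 0.4677, M+4 0.3931. Base peak = M+2.
P(M+2) = C(2,1) × 0.3730^1 × 0.6270^1 = 2 × 0.3730 × 0.6270 = 0.467742 (base)
P(M+4) = C(2,2) × 0.3730^0 × 0.6270^2 = 1 × 1.0000 × 0.393129 = 0.393129
Relative intensity = 0.393129 / 0.467742 × 100 = 84.0

84.0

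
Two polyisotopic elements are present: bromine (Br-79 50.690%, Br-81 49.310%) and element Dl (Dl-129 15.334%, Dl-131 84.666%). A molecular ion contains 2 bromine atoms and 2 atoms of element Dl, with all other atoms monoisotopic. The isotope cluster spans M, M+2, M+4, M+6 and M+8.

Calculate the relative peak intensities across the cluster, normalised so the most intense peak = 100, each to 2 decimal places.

Bromine pattern (n=2): 0.25694761 : 0.49990478 : 0.24314761
Element Dl pattern (n=2): 0.02351316 : 0.25965369 : 0.71683316
Convolve the two distributions (both contribute in 2-u steps):
  M: 0.25694761×0.02351316 = 0.006042
  M+2: 0.25694761×0.25965369 + 0.49990478×0.02351316 = 0.078472
  M+4: 0.25694761×0.71683316 + 0.49990478×0.25965369 + 0.24314761×0.02351316 = 0.319708
  M+6: 0.49990478×0.71683316 + 0.24314761×0.25965369 = 0.421482
  M+8: 0.24314761×0.71683316 = 0.174296
Scale to base peak (0.421482) = 100: 1.43 : 18.62 : 75.85 : 100.00 : 41.35

1.43 : 18.62 : 75.85 : 100.00 : 41.35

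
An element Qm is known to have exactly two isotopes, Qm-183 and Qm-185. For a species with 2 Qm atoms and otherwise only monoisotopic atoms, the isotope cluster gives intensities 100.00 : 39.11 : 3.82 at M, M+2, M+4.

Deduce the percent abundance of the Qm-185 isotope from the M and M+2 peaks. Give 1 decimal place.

Write p for the Qm-183 fraction. I(M+2)/I(M) = [C(2,1)·p^1·(1−p)] / p^2 = 2·(1−p)/p = 39.11/100.00 = 0.3911
(1−p)/p = 0.3911/2 = 0.1956  ⇒  p = 1/(1 + 0.1956) = 0.8364
Qm-183: 83.6%, Qm-185: 16.4%.

16.4%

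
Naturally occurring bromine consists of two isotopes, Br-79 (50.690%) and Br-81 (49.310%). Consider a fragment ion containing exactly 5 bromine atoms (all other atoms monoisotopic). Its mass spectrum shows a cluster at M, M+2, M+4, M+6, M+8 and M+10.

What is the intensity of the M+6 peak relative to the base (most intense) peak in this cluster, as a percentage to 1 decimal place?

97.3%

Binomial terms of (0.50690 + 0.49310)^5: M 0.0335, M+2 0.1628, M+4 0.3167, M+6 0.3081, M+8 0.1498, M+10 0.0292 → M+4 is the base peak.
P(M+4) = C(5,2) × 0.50690^3 × 0.49310^2 = 10 × 0.13024674 × 0.24314761 = 0.316692 (base)
P(M+6) = C(5,3) × 0.50690^2 × 0.49310^3 = 10 × 0.25694761 × 0.11989609 = 0.308070
Relative intensity = 0.308070 / 0.316692 × 100 = 97.3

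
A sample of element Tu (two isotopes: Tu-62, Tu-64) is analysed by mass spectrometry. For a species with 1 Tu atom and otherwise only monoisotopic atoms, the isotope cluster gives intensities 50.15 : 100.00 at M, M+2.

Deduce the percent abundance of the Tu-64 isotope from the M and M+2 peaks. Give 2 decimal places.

Let p = fractional abundance of Tu-62. I(M+2)/I(M) = [C(1,1)·p^0·(1−p)] / p^1 = 1·(1−p)/p = 100.00/50.15 = 1.9940
(1−p)/p = 1.9940/1 = 1.9940  ⇒  p = 1/(1 + 1.9940) = 0.3340
Tu-62: 33.40%, Tu-64: 66.60%.

66.60%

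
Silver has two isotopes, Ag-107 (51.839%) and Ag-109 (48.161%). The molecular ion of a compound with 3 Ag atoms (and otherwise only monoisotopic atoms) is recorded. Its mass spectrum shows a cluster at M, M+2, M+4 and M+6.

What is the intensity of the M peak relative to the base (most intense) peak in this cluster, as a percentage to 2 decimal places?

(0.51839 + 0.48161)^3 gives M 0.1393, M+2 0.3883, M+4 0.3607, M+6 0.1117; the largest is M+2.
P(M+2) = C(3,1) × 0.51839^2 × 0.48161^1 = 3 × 0.26872819 × 0.48161 = 0.388267 (base)
P(M) = C(3,0) × 0.51839^3 × 0.48161^0 = 1 × 0.13930601 × 1.0000 = 0.139306
Relative intensity = 0.139306 / 0.388267 × 100 = 35.88

35.88%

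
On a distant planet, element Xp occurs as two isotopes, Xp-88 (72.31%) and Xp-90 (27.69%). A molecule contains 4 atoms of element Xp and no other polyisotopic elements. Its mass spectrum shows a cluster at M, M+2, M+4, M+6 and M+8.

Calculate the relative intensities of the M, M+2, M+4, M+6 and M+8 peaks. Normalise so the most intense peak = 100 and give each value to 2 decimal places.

The 4 Xp atoms are independent, so intensities follow the terms of (0.7231 + 0.2769)^4.
P(M) = 0.7231^4 = 0.273397
P(M+2) = 4 × 0.7231^3 × 0.2769^1 = 0.418772
P(M+4) = 6 × 0.7231^2 × 0.2769^2 = 0.240544
P(M+6) = 4 × 0.7231^1 × 0.2769^3 = 0.061408
P(M+8) = 0.2769^4 = 0.005879
The M+2 peak is largest (0.418772); scaling to 100 gives 65.29 : 100.00 : 57.44 : 14.66 : 1.40.

65.29 : 100.00 : 57.44 : 14.66 : 1.40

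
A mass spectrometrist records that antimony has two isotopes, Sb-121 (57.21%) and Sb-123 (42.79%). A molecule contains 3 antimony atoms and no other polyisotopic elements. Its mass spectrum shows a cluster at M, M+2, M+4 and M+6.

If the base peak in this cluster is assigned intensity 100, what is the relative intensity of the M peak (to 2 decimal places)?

(0.5721 + 0.4279)^3 gives M 0.1872, M+2 0.4202, M+4 0.3143, M+6 0.0783; the largest is M+2.
P(M+2) = C(3,1) × 0.5721^2 × 0.4279^1 = 3 × 0.32729841 × 0.4279 = 0.420153 (base)
P(M) = C(3,0) × 0.5721^3 × 0.4279^0 = 1 × 0.18724742 × 1.0000 = 0.187247
Relative intensity = 0.187247 / 0.420153 × 100 = 44.57

44.57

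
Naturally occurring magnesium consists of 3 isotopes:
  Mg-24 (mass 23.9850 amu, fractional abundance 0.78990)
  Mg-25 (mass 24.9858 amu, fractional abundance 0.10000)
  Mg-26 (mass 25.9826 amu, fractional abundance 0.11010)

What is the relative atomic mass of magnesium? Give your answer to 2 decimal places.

The abundance-weighted mean is 0.78990 × 23.9850 + 0.10000 × 24.9858 + 0.11010 × 25.9826
= 18.94575 + 2.49858 + 2.86068 = 24.30501 amu

24.31 amu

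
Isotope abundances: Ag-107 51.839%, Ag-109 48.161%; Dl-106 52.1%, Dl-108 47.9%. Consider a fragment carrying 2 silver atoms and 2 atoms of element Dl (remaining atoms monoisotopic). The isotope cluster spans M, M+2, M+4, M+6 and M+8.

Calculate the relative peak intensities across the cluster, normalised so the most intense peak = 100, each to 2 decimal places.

Silver pattern (n=2): 0.26872819 : 0.49932362 : 0.23194819
Element Dl pattern (n=2): 0.271441 : 0.499118 : 0.229441
Convolve the two distributions (both contribute in 2-u steps):
  M: 0.26872819×0.271441 = 0.072944
  M+2: 0.26872819×0.499118 + 0.49932362×0.271441 = 0.269664
  M+4: 0.26872819×0.229441 + 0.49932362×0.499118 + 0.23194819×0.271441 = 0.373839
  M+6: 0.49932362×0.229441 + 0.23194819×0.499118 = 0.230335
  M+8: 0.23194819×0.229441 = 0.053218
Scale to base peak (0.373839) = 100: 19.51 : 72.13 : 100.00 : 61.61 : 14.24

19.51 : 72.13 : 100.00 : 61.61 : 14.24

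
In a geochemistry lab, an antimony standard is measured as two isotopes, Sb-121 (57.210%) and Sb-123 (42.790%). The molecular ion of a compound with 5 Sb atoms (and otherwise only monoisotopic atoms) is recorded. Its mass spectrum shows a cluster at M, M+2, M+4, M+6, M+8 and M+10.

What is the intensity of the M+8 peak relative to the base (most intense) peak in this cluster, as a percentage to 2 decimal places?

27.97%

Term probabilities: M 0.0613, M+2 0.2292, M+4 0.3428, M+6 0.2564, M+8 0.0959, M+10 0.0143. Base peak = M+4.
P(M+4) = C(5,2) × 0.57210^3 × 0.42790^2 = 10 × 0.18724742 × 0.18309841 = 0.342847 (base)
P(M+8) = C(5,4) × 0.57210^1 × 0.42790^4 = 5 × 0.5721 × 0.03352503 = 0.095898
Relative intensity = 0.095898 / 0.342847 × 100 = 27.97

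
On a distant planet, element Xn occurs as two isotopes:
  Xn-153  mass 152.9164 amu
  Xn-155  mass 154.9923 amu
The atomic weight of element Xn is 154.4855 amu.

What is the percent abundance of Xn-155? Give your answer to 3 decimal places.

Let x be the fractional abundance of Xn-153; then Xn-155 has abundance 1 − x.
152.9164·x + 154.9923·(1 − x) = 154.4855
(152.9164 − 154.9923)·x = 154.4855 − 154.9923
x = -0.5068 / -2.0759 = 0.24414 → 24.414% Xn-153, 75.586% Xn-155.

75.586%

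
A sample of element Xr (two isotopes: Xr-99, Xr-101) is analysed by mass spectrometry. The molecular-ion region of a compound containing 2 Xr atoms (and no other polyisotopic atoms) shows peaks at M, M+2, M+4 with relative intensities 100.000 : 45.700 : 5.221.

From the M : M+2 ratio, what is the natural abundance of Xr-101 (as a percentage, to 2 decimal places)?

Write p for the Xr-99 fraction. I(M+2)/I(M) = [C(2,1)·p^1·(1−p)] / p^2 = 2·(1−p)/p = 45.700/100.000 = 0.4570
(1−p)/p = 0.4570/2 = 0.2285  ⇒  p = 1/(1 + 0.2285) = 0.8140
Xr-99: 81.40%, Xr-101: 18.60%.

18.60%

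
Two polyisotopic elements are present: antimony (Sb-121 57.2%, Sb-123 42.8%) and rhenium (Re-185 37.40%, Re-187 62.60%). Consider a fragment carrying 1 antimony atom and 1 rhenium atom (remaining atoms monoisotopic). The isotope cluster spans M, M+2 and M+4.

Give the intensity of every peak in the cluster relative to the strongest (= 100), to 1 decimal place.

Antimony pattern (n=1): 0.5720 : 0.4280
Rhenium pattern (n=1): 0.3740 : 0.6260
Convolve the two distributions (both contribute in 2-u steps):
  M: 0.5720×0.3740 = 0.213928
  M+2: 0.5720×0.6260 + 0.4280×0.3740 = 0.518144
  M+4: 0.4280×0.6260 = 0.267928
Scale to base peak (0.518144) = 100: 41.3 : 100.0 : 51.7

41.3 : 100.0 : 51.7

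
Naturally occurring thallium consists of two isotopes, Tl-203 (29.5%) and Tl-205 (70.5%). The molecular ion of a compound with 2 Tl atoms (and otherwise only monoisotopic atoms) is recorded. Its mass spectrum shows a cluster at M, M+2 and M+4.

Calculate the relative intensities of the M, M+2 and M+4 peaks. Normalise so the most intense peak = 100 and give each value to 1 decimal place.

17.5 : 83.7 : 100.0

Each Tl atom is independently Tl-203 (p = 0.295) or Tl-205 (q = 0.705); the cluster is the binomial expansion (p + q)^2.
P(M) = 0.295^2 = 0.087025
P(M+2) = 2 × 0.295^1 × 0.705^1 = 0.415950
P(M+4) = 0.705^2 = 0.497025
The M+4 peak is largest (0.497025); scaling to 100 gives 17.5 : 83.7 : 100.0.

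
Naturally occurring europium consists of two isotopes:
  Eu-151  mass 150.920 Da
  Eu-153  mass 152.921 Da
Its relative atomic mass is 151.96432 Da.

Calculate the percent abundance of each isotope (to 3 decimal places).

Eu-151: 47.810%, Eu-153: 52.190%

Writing the weighted mean with unknown fraction x of Eu-151:
150.920·x + 152.921·(1 − x) = 151.96432
(150.920 − 152.921)·x = 151.96432 − 152.921
x = -0.95668 / -2.001 = 0.47810 → 47.810% Eu-151, 52.190% Eu-153.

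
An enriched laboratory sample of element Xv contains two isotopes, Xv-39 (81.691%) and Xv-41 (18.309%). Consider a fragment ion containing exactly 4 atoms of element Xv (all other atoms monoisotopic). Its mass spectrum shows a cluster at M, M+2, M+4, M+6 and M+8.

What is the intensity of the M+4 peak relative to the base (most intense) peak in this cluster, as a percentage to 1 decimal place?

30.1%

(0.81691 + 0.18309)^4 gives M 0.4453, M+2 0.3993, M+4 0.1342, M+6 0.0201, M+8 0.0011; the largest is M.
P(M) = C(4,0) × 0.81691^4 × 0.18309^0 = 1 × 0.44534528 × 1.0000 = 0.445345 (base)
P(M+4) = C(4,2) × 0.81691^2 × 0.18309^2 = 6 × 0.66734195 × 0.03352195 = 0.134224
Relative intensity = 0.134224 / 0.445345 × 100 = 30.1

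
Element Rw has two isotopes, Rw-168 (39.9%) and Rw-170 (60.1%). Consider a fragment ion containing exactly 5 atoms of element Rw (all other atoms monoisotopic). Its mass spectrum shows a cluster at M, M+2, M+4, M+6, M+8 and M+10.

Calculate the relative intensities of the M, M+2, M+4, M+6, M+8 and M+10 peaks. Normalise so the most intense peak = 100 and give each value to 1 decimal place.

2.9 : 22.0 : 66.4 : 100.0 : 75.3 : 22.7

The 5 Rw atoms are independent, so intensities follow the terms of (0.399 + 0.601)^5.
P(M) = 0.399^5 = 0.010113
P(M+2) = 5 × 0.399^4 × 0.601^1 = 0.076162
P(M+4) = 10 × 0.399^3 × 0.601^2 = 0.229439
P(M+6) = 10 × 0.399^2 × 0.601^3 = 0.345596
P(M+8) = 5 × 0.399^1 × 0.601^4 = 0.260280
P(M+10) = 0.601^5 = 0.078410
The M+6 peak is largest (0.345596); scaling to 100 gives 2.9 : 22.0 : 66.4 : 100.0 : 75.3 : 22.7.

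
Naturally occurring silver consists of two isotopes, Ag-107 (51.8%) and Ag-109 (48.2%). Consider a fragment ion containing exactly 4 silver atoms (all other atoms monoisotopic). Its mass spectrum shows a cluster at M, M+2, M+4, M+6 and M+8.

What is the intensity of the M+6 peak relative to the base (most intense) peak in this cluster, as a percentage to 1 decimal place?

62.0%

(0.518 + 0.482)^4 gives M 0.0720, M+2 0.2680, M+4 0.3740, M+6 0.2320, M+8 0.0540; the largest is M+4.
P(M+4) = C(4,2) × 0.518^2 × 0.482^2 = 6 × 0.268324 × 0.232324 = 0.374029 (base)
P(M+6) = C(4,3) × 0.518^1 × 0.482^3 = 4 × 0.5180 × 0.11198017 = 0.232023
Relative intensity = 0.232023 / 0.374029 × 100 = 62.0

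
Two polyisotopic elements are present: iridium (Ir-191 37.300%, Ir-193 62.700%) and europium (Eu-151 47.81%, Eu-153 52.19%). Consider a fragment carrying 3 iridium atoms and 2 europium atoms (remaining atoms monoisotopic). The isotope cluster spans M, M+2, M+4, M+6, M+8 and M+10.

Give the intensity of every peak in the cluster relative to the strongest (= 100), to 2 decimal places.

Iridium pattern (n=3): 0.05189512 : 0.26170165 : 0.43991135 : 0.24649188
Europium pattern (n=2): 0.22857961 : 0.49904078 : 0.27237961
Convolve the two distributions (both contribute in 2-u steps):
  M: 0.05189512×0.22857961 = 0.011862
  M+2: 0.05189512×0.49904078 + 0.26170165×0.22857961 = 0.085717
  M+4: 0.05189512×0.27237961 + 0.26170165×0.49904078 + 0.43991135×0.22857961 = 0.245290
  M+6: 0.26170165×0.27237961 + 0.43991135×0.49904078 + 0.24649188×0.22857961 = 0.347159
  M+8: 0.43991135×0.27237961 + 0.24649188×0.49904078 = 0.242832
  M+10: 0.24649188×0.27237961 = 0.067139
Scale to base peak (0.347159) = 100: 3.42 : 24.69 : 70.66 : 100.00 : 69.95 : 19.34

3.42 : 24.69 : 70.66 : 100.00 : 69.95 : 19.34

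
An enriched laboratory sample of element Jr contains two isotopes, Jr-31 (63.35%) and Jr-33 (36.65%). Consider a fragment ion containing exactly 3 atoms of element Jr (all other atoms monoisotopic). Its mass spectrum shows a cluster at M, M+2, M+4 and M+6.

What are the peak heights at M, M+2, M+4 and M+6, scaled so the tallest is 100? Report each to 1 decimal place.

Expanding (0.6335 + 0.3665)^3:
P(M) = 0.6335^3 = 0.254238
P(M+2) = 3 × 0.6335^2 × 0.3665^1 = 0.441254
P(M+4) = 3 × 0.6335^1 × 0.3665^2 = 0.255279
P(M+6) = 0.3665^3 = 0.049229
The M+2 peak is largest (0.441254); scaling to 100 gives 57.6 : 100.0 : 57.9 : 11.2.

57.6 : 100.0 : 57.9 : 11.2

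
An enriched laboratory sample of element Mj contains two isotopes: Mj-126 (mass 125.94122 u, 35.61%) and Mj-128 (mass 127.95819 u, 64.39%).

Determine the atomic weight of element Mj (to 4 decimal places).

127.2399 u

Weight each isotope mass by its fractional abundance: 0.3561 × 125.94122 + 0.6439 × 127.95819
= 44.847668 + 82.392279 = 127.239947 u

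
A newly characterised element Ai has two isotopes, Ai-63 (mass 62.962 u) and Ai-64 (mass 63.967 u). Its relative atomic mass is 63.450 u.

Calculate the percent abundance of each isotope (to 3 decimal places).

Ai-63: 51.443%, Ai-64: 48.557%

Writing the weighted mean with unknown fraction x of Ai-63:
62.962·x + 63.967·(1 − x) = 63.450
(62.962 − 63.967)·x = 63.450 − 63.967
x = -0.517 / -1.005 = 0.51443 → 51.443% Ai-63, 48.557% Ai-64.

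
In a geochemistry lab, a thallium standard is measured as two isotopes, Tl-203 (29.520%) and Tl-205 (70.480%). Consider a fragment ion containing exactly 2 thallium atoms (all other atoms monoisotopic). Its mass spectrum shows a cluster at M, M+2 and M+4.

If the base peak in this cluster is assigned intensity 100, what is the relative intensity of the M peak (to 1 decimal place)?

Term probabilities: M 0.0871, M+2 0.4161, M+4 0.4967. Base peak = M+4.
P(M+4) = C(2,2) × 0.29520^0 × 0.70480^2 = 1 × 1.0000 × 0.49674304 = 0.496743 (base)
P(M) = C(2,0) × 0.29520^2 × 0.70480^0 = 1 × 0.08714304 × 1.0000 = 0.087143
Relative intensity = 0.087143 / 0.496743 × 100 = 17.5

17.5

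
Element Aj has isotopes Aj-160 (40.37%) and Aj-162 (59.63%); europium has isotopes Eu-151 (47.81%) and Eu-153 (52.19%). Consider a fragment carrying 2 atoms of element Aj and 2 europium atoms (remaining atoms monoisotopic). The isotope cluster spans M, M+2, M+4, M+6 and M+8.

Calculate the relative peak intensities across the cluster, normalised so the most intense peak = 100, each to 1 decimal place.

Element Aj pattern (n=2): 0.16297369 : 0.48145262 : 0.35557369
Europium pattern (n=2): 0.22857961 : 0.49904078 : 0.27237961
Convolve the two distributions (both contribute in 2-u steps):
  M: 0.16297369×0.22857961 = 0.037252
  M+2: 0.16297369×0.49904078 + 0.48145262×0.22857961 = 0.191381
  M+4: 0.16297369×0.27237961 + 0.48145262×0.49904078 + 0.35557369×0.22857961 = 0.365932
  M+6: 0.48145262×0.27237961 + 0.35557369×0.49904078 = 0.308584
  M+8: 0.35557369×0.27237961 = 0.096851
Scale to base peak (0.365932) = 100: 10.2 : 52.3 : 100.0 : 84.3 : 26.5

10.2 : 52.3 : 100.0 : 84.3 : 26.5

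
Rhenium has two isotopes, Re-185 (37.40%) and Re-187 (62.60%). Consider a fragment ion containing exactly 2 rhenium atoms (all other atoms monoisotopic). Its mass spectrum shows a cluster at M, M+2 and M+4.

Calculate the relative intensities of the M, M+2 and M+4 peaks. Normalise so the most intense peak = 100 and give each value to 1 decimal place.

29.9 : 100.0 : 83.7

Each Re atom is independently Re-185 (p = 0.3740) or Re-187 (q = 0.6260); the cluster is the binomial expansion (p + q)^2.
P(M) = 0.3740^2 = 0.139876
P(M+2) = 2 × 0.3740^1 × 0.6260^1 = 0.468248
P(M+4) = 0.6260^2 = 0.391876
The M+2 peak is largest (0.468248); scaling to 100 gives 29.9 : 100.0 : 83.7.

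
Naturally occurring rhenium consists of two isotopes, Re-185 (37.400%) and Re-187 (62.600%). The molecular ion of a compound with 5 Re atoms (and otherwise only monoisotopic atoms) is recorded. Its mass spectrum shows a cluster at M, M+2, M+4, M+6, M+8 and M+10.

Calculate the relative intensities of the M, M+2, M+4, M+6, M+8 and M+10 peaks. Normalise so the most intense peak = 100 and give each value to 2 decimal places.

2.13 : 17.85 : 59.74 : 100.00 : 83.69 : 28.02

Each Re atom is independently Re-185 (p = 0.37400) or Re-187 (q = 0.62600); the cluster is the binomial expansion (p + q)^5.
P(M) = 0.37400^5 = 0.007317
P(M+2) = 5 × 0.37400^4 × 0.62600^1 = 0.061239
P(M+4) = 10 × 0.37400^3 × 0.62600^2 = 0.205005
P(M+6) = 10 × 0.37400^2 × 0.62600^3 = 0.343136
P(M+8) = 5 × 0.37400^1 × 0.62600^4 = 0.287170
P(M+10) = 0.62600^5 = 0.096133
The M+6 peak is largest (0.343136); scaling to 100 gives 2.13 : 17.85 : 59.74 : 100.00 : 83.69 : 28.02.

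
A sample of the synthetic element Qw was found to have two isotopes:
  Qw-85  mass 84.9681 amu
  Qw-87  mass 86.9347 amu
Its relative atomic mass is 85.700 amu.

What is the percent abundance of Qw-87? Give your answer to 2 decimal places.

37.22%

With x = fraction of Qw-85 (so Qw-87 is 1 − x):
84.9681·x + 86.9347·(1 − x) = 85.700
(84.9681 − 86.9347)·x = 85.700 − 86.9347
x = -1.2347 / -1.9666 = 0.62783 → 62.78% Qw-85, 37.22% Qw-87.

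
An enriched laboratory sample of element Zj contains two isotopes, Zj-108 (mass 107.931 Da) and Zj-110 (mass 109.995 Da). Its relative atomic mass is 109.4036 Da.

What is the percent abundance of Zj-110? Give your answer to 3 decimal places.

71.347%

With x = fraction of Zj-108 (so Zj-110 is 1 − x):
107.931·x + 109.995·(1 − x) = 109.4036
(107.931 − 109.995)·x = 109.4036 − 109.995
x = -0.5914 / -2.064 = 0.28653 → 28.653% Zj-108, 71.347% Zj-110.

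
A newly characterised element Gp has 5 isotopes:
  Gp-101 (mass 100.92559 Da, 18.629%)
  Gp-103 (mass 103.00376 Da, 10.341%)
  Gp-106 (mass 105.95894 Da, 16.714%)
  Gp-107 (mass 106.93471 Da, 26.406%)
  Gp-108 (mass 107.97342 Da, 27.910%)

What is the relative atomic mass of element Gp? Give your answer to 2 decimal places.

Average mass = Σ (abundance × isotope mass) = 0.18629 × 100.92559 + 0.10341 × 103.00376 + 0.16714 × 105.95894 + 0.26406 × 106.93471 + 0.27910 × 107.97342
= 18.801428 + 10.651619 + 17.709977 + 28.237180 + 30.135382 = 105.535586 Da

105.54 Da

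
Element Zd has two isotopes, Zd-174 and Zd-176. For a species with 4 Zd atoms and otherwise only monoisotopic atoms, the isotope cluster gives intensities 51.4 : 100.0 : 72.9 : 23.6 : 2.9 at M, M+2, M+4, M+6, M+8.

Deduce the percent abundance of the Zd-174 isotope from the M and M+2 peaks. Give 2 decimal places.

If p is the fraction of Zd that is Zd-174, then I(M+2)/I(M) = [C(4,1)·p^3·(1−p)] / p^4 = 4·(1−p)/p = 100.0/51.4 = 1.9455
(1−p)/p = 1.9455/4 = 0.4864  ⇒  p = 1/(1 + 0.4864) = 0.6728
Zd-174: 67.28%, Zd-176: 32.72%.

67.28%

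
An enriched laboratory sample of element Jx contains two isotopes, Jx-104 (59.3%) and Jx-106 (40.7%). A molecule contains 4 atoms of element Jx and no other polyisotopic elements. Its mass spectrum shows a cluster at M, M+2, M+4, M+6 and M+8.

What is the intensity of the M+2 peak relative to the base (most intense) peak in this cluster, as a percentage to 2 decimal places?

97.13%

(0.593 + 0.407)^4 gives M 0.1237, M+2 0.3395, M+4 0.3495, M+6 0.1599, M+8 0.0274; the largest is M+4.
P(M+4) = C(4,2) × 0.593^2 × 0.407^2 = 6 × 0.351649 × 0.165649 = 0.349502 (base)
P(M+2) = C(4,1) × 0.593^3 × 0.407^1 = 4 × 0.20852786 × 0.4070 = 0.339483
Relative intensity = 0.339483 / 0.349502 × 100 = 97.13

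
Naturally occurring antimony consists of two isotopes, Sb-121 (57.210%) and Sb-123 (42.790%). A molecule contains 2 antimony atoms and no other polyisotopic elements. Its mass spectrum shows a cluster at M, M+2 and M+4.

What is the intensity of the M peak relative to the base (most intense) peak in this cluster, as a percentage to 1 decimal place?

Binomial terms of (0.57210 + 0.42790)^2: M 0.3273, M+2 0.4896, M+4 0.1831 → M+2 is the base peak.
P(M+2) = C(2,1) × 0.57210^1 × 0.42790^1 = 2 × 0.5721 × 0.4279 = 0.489603 (base)
P(M) = C(2,0) × 0.57210^2 × 0.42790^0 = 1 × 0.32729841 × 1.0000 = 0.327298
Relative intensity = 0.327298 / 0.489603 × 100 = 66.8

66.8%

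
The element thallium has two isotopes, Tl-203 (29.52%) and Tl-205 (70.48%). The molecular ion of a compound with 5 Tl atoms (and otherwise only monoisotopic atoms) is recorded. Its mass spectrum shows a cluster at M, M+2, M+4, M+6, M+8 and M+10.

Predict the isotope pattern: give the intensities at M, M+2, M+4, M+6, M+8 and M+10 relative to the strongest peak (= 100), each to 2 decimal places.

0.62 : 7.35 : 35.09 : 83.77 : 100.00 : 47.75

The 5 Tl atoms are independent, so intensities follow the terms of (0.2952 + 0.7048)^5.
P(M) = 0.2952^5 = 0.002242
P(M+2) = 5 × 0.2952^4 × 0.7048^1 = 0.026761
P(M+4) = 10 × 0.2952^3 × 0.7048^2 = 0.127785
P(M+6) = 10 × 0.2952^2 × 0.7048^3 = 0.305092
P(M+8) = 5 × 0.2952^1 × 0.7048^4 = 0.364208
P(M+10) = 0.7048^5 = 0.173912
The M+8 peak is largest (0.364208); scaling to 100 gives 0.62 : 7.35 : 35.09 : 83.77 : 100.00 : 47.75.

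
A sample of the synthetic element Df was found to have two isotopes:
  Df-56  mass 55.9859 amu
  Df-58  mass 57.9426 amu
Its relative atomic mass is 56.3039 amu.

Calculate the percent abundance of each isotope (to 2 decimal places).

Df-56: 83.75%, Df-58: 16.25%

With x = fraction of Df-56 (so Df-58 is 1 − x):
55.9859·x + 57.9426·(1 − x) = 56.3039
(55.9859 − 57.9426)·x = 56.3039 − 57.9426
x = -1.6387 / -1.9567 = 0.83748 → 83.75% Df-56, 16.25% Df-58.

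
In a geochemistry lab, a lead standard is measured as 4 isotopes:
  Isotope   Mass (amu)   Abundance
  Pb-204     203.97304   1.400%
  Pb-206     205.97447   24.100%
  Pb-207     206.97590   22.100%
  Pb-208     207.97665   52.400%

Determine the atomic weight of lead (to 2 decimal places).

207.22 amu

The abundance-weighted mean is 0.01400 × 203.97304 + 0.24100 × 205.97447 + 0.22100 × 206.97590 + 0.52400 × 207.97665
= 2.855623 + 49.639847 + 45.741674 + 108.979765 = 207.216909 amu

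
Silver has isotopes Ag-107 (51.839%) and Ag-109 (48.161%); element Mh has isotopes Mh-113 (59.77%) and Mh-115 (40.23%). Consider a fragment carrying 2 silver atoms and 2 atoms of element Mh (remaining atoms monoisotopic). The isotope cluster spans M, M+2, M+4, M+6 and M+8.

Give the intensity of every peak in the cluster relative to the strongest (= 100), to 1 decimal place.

Silver pattern (n=2): 0.26872819 : 0.49932362 : 0.23194819
Element Mh pattern (n=2): 0.35724529 : 0.48090942 : 0.16184529
Convolve the two distributions (both contribute in 2-u steps):
  M: 0.26872819×0.35724529 = 0.096002
  M+2: 0.26872819×0.48090942 + 0.49932362×0.35724529 = 0.307615
  M+4: 0.26872819×0.16184529 + 0.49932362×0.48090942 + 0.23194819×0.35724529 = 0.366484
  M+6: 0.49932362×0.16184529 + 0.23194819×0.48090942 = 0.192359
  M+8: 0.23194819×0.16184529 = 0.037540
Scale to base peak (0.366484) = 100: 26.2 : 83.9 : 100.0 : 52.5 : 10.2

26.2 : 83.9 : 100.0 : 52.5 : 10.2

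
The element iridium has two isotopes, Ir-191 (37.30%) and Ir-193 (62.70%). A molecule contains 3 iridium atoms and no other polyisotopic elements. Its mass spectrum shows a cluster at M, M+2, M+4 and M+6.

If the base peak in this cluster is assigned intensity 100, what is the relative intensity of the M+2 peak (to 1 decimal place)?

59.5

Term probabilities: M 0.0519, M+2 0.2617, M+4 0.4399, M+6 0.2465. Base peak = M+4.
P(M+4) = C(3,2) × 0.3730^1 × 0.6270^2 = 3 × 0.3730 × 0.393129 = 0.439911 (base)
P(M+2) = C(3,1) × 0.3730^2 × 0.6270^1 = 3 × 0.139129 × 0.6270 = 0.261702
Relative intensity = 0.261702 / 0.439911 × 100 = 59.5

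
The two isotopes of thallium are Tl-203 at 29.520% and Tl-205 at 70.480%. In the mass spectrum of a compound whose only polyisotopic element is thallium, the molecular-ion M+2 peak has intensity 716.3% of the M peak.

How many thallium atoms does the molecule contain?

The M+2/M ratio from n Tl atoms is n · q/p = n · 0.70480/0.29520.
n = 7.163 × 0.29520/0.70480 = 3.00 ≈ 3

3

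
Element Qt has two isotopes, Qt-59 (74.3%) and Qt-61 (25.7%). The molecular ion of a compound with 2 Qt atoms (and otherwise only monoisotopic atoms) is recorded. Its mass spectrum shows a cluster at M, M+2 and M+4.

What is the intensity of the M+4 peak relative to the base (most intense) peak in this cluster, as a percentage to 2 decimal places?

Binomial terms of (0.743 + 0.257)^2: M 0.5520, M+2 0.3819, M+4 0.0660 → M is the base peak.
P(M) = C(2,0) × 0.743^2 × 0.257^0 = 1 × 0.552049 × 1.0000 = 0.552049 (base)
P(M+4) = C(2,2) × 0.743^0 × 0.257^2 = 1 × 1.0000 × 0.066049 = 0.066049
Relative intensity = 0.066049 / 0.552049 × 100 = 11.96

11.96%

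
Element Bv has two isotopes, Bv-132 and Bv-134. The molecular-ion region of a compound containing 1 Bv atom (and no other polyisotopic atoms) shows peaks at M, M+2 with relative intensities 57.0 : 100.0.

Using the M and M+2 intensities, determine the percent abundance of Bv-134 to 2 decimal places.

Write p for the Bv-132 fraction. I(M+2)/I(M) = [C(1,1)·p^0·(1−p)] / p^1 = 1·(1−p)/p = 100.0/57.0 = 1.7544
(1−p)/p = 1.7544/1 = 1.7544  ⇒  p = 1/(1 + 1.7544) = 0.3631
Bv-132: 36.31%, Bv-134: 63.69%.

63.69%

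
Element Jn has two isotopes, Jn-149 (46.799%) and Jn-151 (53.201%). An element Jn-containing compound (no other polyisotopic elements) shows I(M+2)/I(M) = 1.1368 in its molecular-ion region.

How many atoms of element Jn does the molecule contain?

1

With n Jn atoms, P(M+2)/P(M) = C(n,1)·p^(n−1)q / p^n = n·q/p = n · 0.53201/0.46799.
n = 1.1368 × 0.46799/0.53201 = 1.00 ≈ 1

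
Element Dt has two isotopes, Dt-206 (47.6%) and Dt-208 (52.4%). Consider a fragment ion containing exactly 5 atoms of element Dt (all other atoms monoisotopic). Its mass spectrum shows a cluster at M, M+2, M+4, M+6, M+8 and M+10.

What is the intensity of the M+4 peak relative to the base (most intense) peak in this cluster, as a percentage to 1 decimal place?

Term probabilities: M 0.0244, M+2 0.1345, M+4 0.2961, M+6 0.3260, M+8 0.1794, M+10 0.0395. Base peak = M+6.
P(M+6) = C(5,3) × 0.476^2 × 0.524^3 = 10 × 0.226576 × 0.14387782 = 0.325993 (base)
P(M+4) = C(5,2) × 0.476^3 × 0.524^2 = 10 × 0.10785018 × 0.274576 = 0.296131
Relative intensity = 0.296131 / 0.325993 × 100 = 90.8

90.8%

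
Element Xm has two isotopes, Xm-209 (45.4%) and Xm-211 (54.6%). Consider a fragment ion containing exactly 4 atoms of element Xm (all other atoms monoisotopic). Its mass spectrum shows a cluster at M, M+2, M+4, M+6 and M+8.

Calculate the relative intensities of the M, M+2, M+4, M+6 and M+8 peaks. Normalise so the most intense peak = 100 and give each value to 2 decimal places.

Each Xm atom is independently Xm-209 (p = 0.454) or Xm-211 (q = 0.546); the cluster is the binomial expansion (p + q)^4.
P(M) = 0.454^4 = 0.042484
P(M+2) = 4 × 0.454^3 × 0.546^1 = 0.204371
P(M+4) = 6 × 0.454^2 × 0.546^2 = 0.368679
P(M+6) = 4 × 0.454^1 × 0.546^3 = 0.295593
P(M+8) = 0.546^4 = 0.088873
The M+4 peak is largest (0.368679); scaling to 100 gives 11.52 : 55.43 : 100.00 : 80.18 : 24.11.

11.52 : 55.43 : 100.00 : 80.18 : 24.11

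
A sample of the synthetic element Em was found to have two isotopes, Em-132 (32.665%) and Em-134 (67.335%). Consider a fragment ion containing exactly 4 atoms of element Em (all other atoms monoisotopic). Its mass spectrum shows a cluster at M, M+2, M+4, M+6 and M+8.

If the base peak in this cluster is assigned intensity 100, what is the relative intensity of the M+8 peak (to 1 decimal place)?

Term probabilities: M 0.0114, M+2 0.0939, M+4 0.2903, M+6 0.3989, M+8 0.2056. Base peak = M+6.
P(M+6) = C(4,3) × 0.32665^1 × 0.67335^3 = 4 × 0.32665 × 0.30529704 = 0.398901 (base)
P(M+8) = C(4,4) × 0.32665^0 × 0.67335^4 = 1 × 1.0000 × 0.20557176 = 0.205572
Relative intensity = 0.205572 / 0.398901 × 100 = 51.5

51.5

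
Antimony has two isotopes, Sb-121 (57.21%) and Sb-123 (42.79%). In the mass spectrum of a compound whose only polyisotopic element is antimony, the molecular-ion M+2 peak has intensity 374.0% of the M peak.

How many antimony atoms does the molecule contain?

The M+2/M ratio from n Sb atoms is n · q/p = n · 0.4279/0.5721.
n = 3.740 × 0.5721/0.4279 = 5.00 ≈ 5

5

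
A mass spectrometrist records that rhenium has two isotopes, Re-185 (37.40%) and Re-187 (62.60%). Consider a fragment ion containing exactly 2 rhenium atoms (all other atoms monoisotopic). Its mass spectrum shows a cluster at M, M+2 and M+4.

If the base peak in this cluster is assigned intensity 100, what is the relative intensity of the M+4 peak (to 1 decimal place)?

(0.3740 + 0.6260)^2 gives M 0.1399, M+2 0.4682, M+4 0.3919; the largest is M+2.
P(M+2) = C(2,1) × 0.3740^1 × 0.6260^1 = 2 × 0.3740 × 0.6260 = 0.468248 (base)
P(M+4) = C(2,2) × 0.3740^0 × 0.6260^2 = 1 × 1.0000 × 0.391876 = 0.391876
Relative intensity = 0.391876 / 0.468248 × 100 = 83.7

83.7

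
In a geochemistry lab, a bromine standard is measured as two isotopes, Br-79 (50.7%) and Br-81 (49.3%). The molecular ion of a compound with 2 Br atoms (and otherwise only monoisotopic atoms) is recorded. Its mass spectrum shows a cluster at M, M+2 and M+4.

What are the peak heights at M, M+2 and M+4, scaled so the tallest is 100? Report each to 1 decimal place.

Expanding (0.507 + 0.493)^2:
P(M) = 0.507^2 = 0.257049
P(M+2) = 2 × 0.507^1 × 0.493^1 = 0.499902
P(M+4) = 0.493^2 = 0.243049
The M+2 peak is largest (0.499902); scaling to 100 gives 51.4 : 100.0 : 48.6.

51.4 : 100.0 : 48.6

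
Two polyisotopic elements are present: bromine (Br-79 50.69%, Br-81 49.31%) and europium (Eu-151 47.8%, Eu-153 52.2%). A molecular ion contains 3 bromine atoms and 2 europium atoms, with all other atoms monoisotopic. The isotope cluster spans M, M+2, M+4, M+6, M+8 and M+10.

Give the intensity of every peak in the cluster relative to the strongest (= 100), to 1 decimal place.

Bromine pattern (n=3): 0.13024674 : 0.3801026 : 0.36975457 : 0.11989609
Europium pattern (n=2): 0.228484 : 0.499032 : 0.272484
Convolve the two distributions (both contribute in 2-u steps):
  M: 0.13024674×0.228484 = 0.029759
  M+2: 0.13024674×0.499032 + 0.3801026×0.228484 = 0.151845
  M+4: 0.13024674×0.272484 + 0.3801026×0.499032 + 0.36975457×0.228484 = 0.309657
  M+6: 0.3801026×0.272484 + 0.36975457×0.499032 + 0.11989609×0.228484 = 0.315486
  M+8: 0.36975457×0.272484 + 0.11989609×0.499032 = 0.160584
  M+10: 0.11989609×0.272484 = 0.032670
Scale to base peak (0.315486) = 100: 9.4 : 48.1 : 98.2 : 100.0 : 50.9 : 10.4

9.4 : 48.1 : 98.2 : 100.0 : 50.9 : 10.4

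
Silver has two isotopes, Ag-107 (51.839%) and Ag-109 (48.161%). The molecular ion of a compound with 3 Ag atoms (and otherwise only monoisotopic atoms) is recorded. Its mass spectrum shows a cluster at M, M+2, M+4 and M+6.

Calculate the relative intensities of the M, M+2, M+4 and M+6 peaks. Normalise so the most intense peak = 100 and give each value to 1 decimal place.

Expanding (0.51839 + 0.48161)^3:
P(M) = 0.51839^3 = 0.139306
P(M+2) = 3 × 0.51839^2 × 0.48161^1 = 0.388267
P(M+4) = 3 × 0.51839^1 × 0.48161^2 = 0.360719
P(M+6) = 0.48161^3 = 0.111709
The M+2 peak is largest (0.388267); scaling to 100 gives 35.9 : 100.0 : 92.9 : 28.8.

35.9 : 100.0 : 92.9 : 28.8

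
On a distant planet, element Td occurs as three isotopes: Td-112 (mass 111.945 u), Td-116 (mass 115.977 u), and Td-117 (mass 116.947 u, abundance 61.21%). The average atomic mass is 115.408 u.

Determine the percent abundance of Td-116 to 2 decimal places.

9.95%

Let x and y be the fractions of Td-112 and Td-116. Then x + y = 1 − 0.6121 = 0.3879 and 111.945x + 115.977y = 115.408 − 0.6121×116.947 = 43.8247413.
Substituting: 111.945x + 115.977(0.3879 − x) = 43.8247413
(111.945 − 115.977)x = -1.162737  ⇒  x = 0.28838, y = 0.09952
Td-112: 28.84%, Td-116: 9.95%.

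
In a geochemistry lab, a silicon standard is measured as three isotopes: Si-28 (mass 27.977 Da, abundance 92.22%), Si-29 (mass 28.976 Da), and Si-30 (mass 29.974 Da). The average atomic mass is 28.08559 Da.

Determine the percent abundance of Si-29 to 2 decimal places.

4.69%

Let x and y be the fractions of Si-29 and Si-30. Then x + y = 1 − 0.9222 = 0.0778 and 28.976x + 29.974y = 28.08559 − 0.9222×27.977 = 2.2852006.
Substituting: 28.976x + 29.974(0.0778 − x) = 2.2852006
(28.976 − 29.974)x = -0.0467766  ⇒  x = 0.04687, y = 0.03093
Si-29: 4.69%, Si-30: 3.09%.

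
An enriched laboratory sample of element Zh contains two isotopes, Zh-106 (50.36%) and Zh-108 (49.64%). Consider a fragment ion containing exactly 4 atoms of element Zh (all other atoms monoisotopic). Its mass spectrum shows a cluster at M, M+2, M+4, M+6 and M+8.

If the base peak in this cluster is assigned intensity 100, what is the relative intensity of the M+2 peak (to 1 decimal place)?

Binomial terms of (0.5036 + 0.4964)^4: M 0.0643, M+2 0.2536, M+4 0.3750, M+6 0.2464, M+8 0.0607 → M+4 is the base peak.
P(M+4) = C(4,2) × 0.5036^2 × 0.4964^2 = 6 × 0.25361296 × 0.24641296 = 0.374961 (base)
P(M+2) = C(4,1) × 0.5036^3 × 0.4964^1 = 4 × 0.12771949 × 0.4964 = 0.253600
Relative intensity = 0.253600 / 0.374961 × 100 = 67.6

67.6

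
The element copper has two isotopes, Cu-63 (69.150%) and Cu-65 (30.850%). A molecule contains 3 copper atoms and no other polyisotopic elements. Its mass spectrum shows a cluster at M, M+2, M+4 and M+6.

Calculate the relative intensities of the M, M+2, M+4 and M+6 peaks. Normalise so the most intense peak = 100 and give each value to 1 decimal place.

Each Cu atom is independently Cu-63 (p = 0.69150) or Cu-65 (q = 0.30850); the cluster is the binomial expansion (p + q)^3.
P(M) = 0.69150^3 = 0.330656
P(M+2) = 3 × 0.69150^2 × 0.30850^1 = 0.442548
P(M+4) = 3 × 0.69150^1 × 0.30850^2 = 0.197435
P(M+6) = 0.30850^3 = 0.029361
The M+2 peak is largest (0.442548); scaling to 100 gives 74.7 : 100.0 : 44.6 : 6.6.

74.7 : 100.0 : 44.6 : 6.6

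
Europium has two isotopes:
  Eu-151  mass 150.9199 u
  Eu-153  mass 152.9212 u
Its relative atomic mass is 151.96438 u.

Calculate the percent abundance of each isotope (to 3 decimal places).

With x = fraction of Eu-151 (so Eu-153 is 1 − x):
150.9199·x + 152.9212·(1 − x) = 151.96438
(150.9199 − 152.9212)·x = 151.96438 − 152.9212
x = -0.95682 / -2.0013 = 0.47810 → 47.810% Eu-151, 52.190% Eu-153.

Eu-151: 47.810%, Eu-153: 52.190%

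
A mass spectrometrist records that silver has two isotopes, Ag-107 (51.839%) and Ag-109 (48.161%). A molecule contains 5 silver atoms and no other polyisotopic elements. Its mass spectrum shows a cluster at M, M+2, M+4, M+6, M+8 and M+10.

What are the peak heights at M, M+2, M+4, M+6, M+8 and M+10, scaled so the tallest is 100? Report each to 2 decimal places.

The 5 Ag atoms are independent, so intensities follow the terms of (0.51839 + 0.48161)^5.
P(M) = 0.51839^5 = 0.037435
P(M+2) = 5 × 0.51839^4 × 0.48161^1 = 0.173897
P(M+4) = 10 × 0.51839^3 × 0.48161^2 = 0.323118
P(M+6) = 10 × 0.51839^2 × 0.48161^3 = 0.300192
P(M+8) = 5 × 0.51839^1 × 0.48161^4 = 0.139447
P(M+10) = 0.48161^5 = 0.025911
The M+4 peak is largest (0.323118); scaling to 100 gives 11.59 : 53.82 : 100.00 : 92.90 : 43.16 : 8.02.

11.59 : 53.82 : 100.00 : 92.90 : 43.16 : 8.02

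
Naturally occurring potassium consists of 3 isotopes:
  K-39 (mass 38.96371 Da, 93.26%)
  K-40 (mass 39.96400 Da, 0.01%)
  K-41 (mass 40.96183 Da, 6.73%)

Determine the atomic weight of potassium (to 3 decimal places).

39.098 Da

Weight each isotope mass by its fractional abundance: 0.9326 × 38.96371 + 0.0001 × 39.96400 + 0.0673 × 40.96183
= 36.337556 + 0.003996 + 2.756731 = 39.098283 Da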